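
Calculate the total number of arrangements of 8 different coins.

The number of ways to arrange 8 distinct objects is 8!.

Final answer: 8! = 40320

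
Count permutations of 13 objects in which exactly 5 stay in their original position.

Choose which 5 elements are fixed: C(13,5) = 1287.
Derange the remaining 8 using D(j) = (j-1)(D(j-1) + D(j-2)), D(0)=1, D(1)=0: D(2)=1, D(3)=2, D(4)=9, D(5)=44, D(6)=265, D(7)=1854, D(8)=14833.
Total: 1287 x 14833.

Final answer: C(13,5) D(8) = 19090071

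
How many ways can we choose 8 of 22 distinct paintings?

C(22,8) = 22!/(8! x (22-8)!).

Final answer: C(22,8) = 319770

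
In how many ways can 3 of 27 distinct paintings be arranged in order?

P(27,3) = 27!/(27-3)! = 27!/24!.

Final answer: P(27,3) = 17550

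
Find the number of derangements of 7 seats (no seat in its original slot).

Derangements satisfy D(n) = (n-1)(D(n-1) + D(n-2)), starting from D(0)=1, D(1)=0.
D(2) = 1 x (0 + 1) = 1
D(3) = 2 x (1 + 0) = 2
D(4) = 3 x (2 + 1) = 9
D(5) = 4 x (9 + 2) = 44
D(6) = 5 x (44 + 9) = 265
D(7) = 6 x (D(6) + D(5)) = 6 x (265 + 44)

Final answer: D(7) = 1854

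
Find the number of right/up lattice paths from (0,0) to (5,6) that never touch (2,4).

Total paths to (5,6): C(11,6) = 462.
Paths through (2,4): C(6,4) x C(5,2) = 150.
Avoiding (2,4): 462 - 150.

Final answer: 312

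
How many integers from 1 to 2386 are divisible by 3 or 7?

Multiples of 3: 795. Multiples of 7: 340. Of both (lcm=21): 113.
By inclusion-exclusion: 795 + 340 - 113.

Final answer: 1022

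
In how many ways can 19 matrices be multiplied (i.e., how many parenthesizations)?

This is a standard Catalan-number count: the answer is C_n. Here n = 19 - 1 = 18.
C_n = C(2n,n) - C(2n,n+1), so C_{18} = C(36,18) - C(36,19) = 9075135300 - 8597496600.

Final answer: C_{18} = 477638700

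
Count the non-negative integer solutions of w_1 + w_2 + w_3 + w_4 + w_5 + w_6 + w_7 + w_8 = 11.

Stars and bars with 11 stars and 7 bars:
C(11+8-1, 8-1) = C(18,7).

Final answer: C(18,7) = 31824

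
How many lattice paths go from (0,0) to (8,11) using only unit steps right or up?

Each path has 8 right steps and 11 up steps in some order (19 steps total).
Choose which 11 of the 19 steps are up: C(19,11).

Final answer: C(19,11) = 75582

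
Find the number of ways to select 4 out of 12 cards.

C(12,4) = 12!/(4! x 8!).

Final answer: \binom{12}{4} = 495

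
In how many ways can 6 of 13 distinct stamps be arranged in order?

P(13,6) = 13!/(13-6)! = 13!/7!.

Final answer: P(13,6) = 1235520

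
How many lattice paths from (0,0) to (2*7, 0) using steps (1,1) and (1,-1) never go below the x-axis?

Total monotonic paths to (7,7): C(14,7) = 3432.
Reflecting each bad path at its first crossing gives a bijection with paths to (6,8): C(14,8) = 3003.
Valid Dyck paths: 3432 - 3003.
(These counts are the Catalan numbers.)

Final answer: C_{7} = 429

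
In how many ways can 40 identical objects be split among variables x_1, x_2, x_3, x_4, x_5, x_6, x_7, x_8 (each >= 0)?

Stars and bars with 40 stars and 7 bars:
C(40+8-1, 8-1) = C(47,7).

Final answer: C(47,7) = 62891499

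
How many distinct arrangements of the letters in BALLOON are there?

Letters (A:1, B:1, L:2, N:1, O:2). Total letters: 7.
Permutations = 7!/(2! x 2!).

Final answer: 1260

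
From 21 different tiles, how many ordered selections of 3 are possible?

P(21,3) = 21!/(21-3)! = 21!/18!.

Final answer: P(21,3) = 7980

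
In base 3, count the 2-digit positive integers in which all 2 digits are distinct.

The leading digit has 2 choices (anything but zero); the next has 2 (anything but the first), then 1, and so on, one fewer each time.
Total: 2 x 2.

Final answer: 4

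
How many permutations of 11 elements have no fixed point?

Use the recurrence D(n) = (n-1)(D(n-1) + D(n-2)) with D(0)=1, D(1)=0.
D(2) = 1 x (0 + 1) = 1
D(3) = 2 x (1 + 0) = 2
D(4) = 3 x (2 + 1) = 9
D(5) = 4 x (9 + 2) = 44
D(6) = 5 x (44 + 9) = 265
D(7) = 6 x (265 + 44) = 1854
D(8) = 7 x (1854 + 265) = 14833
D(9) = 8 x (14833 + 1854) = 133496
D(10) = 9 x (133496 + 14833) = 1334961
D(11) = 10 x (D(10) + D(9)) = 10 x (1334961 + 133496)

Final answer: D(11) = 14684570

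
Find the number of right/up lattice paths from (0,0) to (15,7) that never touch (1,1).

Total paths to (15,7): C(22,7) = 170544.
Paths through (1,1): C(2,1) x C(20,6) = 77520.
Avoiding (1,1): 170544 - 77520.

Final answer: 93024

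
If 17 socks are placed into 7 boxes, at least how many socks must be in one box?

By the pigeonhole principle: ceiling(17/7).

Final answer: 3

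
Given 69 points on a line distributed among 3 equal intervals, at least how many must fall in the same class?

By pigeonhole with 69 objects and 3 categories: ceiling(69/3).

Final answer: 23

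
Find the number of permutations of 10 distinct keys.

The number of ways to arrange 10 distinct objects is 10!.

Final answer: 10! = 3628800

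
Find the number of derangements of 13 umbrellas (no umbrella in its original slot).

Use the recurrence D(n) = (n-1)(D(n-1) + D(n-2)) with D(0)=1, D(1)=0.
D(2) = 1 x (0 + 1) = 1
D(3) = 2 x (1 + 0) = 2
D(4) = 3 x (2 + 1) = 9
D(5) = 4 x (9 + 2) = 44
D(6) = 5 x (44 + 9) = 265
D(7) = 6 x (265 + 44) = 1854
D(8) = 7 x (1854 + 265) = 14833
D(9) = 8 x (14833 + 1854) = 133496
D(10) = 9 x (133496 + 14833) = 1334961
D(11) = 10 x (1334961 + 133496) = 14684570
D(12) = 11 x (14684570 + 1334961) = 176214841
D(13) = 12 x (D(12) + D(11)) = 12 x (176214841 + 14684570)

Final answer: D(13) = 2290792932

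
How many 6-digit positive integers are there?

These are the integers in [10^5, 10^6), so the count is 10^6 - 10^5 = 9 x 10^5.

Final answer: 900000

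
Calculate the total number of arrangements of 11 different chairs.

The number of ways to arrange 11 distinct objects is 11!.

Final answer: 11! = 39916800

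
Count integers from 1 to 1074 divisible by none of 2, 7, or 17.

|div by 2|=537, |div by 7|=153, |div by 17|=63.
|div by 2&7|=76, |div by 2&17|=31, |div by 7&17|=9, |div by all|=4.
By inclusion-exclusion, divisible by at least one: 537+153+63-76-31-9+4 = 641.
Not divisible by any: 1074 - 641.

Final answer: 433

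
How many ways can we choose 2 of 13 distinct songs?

C(13,2) = 13!/(2! x (13-2)!).

Final answer: C(13,2) = 78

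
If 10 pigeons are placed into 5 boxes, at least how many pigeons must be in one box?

By the pigeonhole principle: ceiling(10/5).

Final answer: 2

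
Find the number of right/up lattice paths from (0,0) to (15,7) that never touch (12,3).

Total paths to (15,7): C(22,7) = 170544.
Paths through (12,3): C(15,3) x C(7,4) = 15925.
Avoiding (12,3): 170544 - 15925.

Final answer: 154619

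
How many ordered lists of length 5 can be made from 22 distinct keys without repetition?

P(22,5) = 22!/(22-5)! = 22!/17!.

Final answer: P(22,5) = 3160080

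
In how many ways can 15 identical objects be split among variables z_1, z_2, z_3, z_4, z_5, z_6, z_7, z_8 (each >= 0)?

Stars and bars with 15 stars and 7 bars:
C(15+8-1, 8-1) = C(22,7).

Final answer: C(22,7) = 170544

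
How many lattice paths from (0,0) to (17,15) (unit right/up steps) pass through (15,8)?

Paths (0,0)->(15,8): C(23,8) = 490314.
Paths (15,8)->(17,15): C(9,7) = 36.
By multiplication principle: 490314 x 36.

Final answer: 17651304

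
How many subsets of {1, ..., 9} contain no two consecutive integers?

Let a(n) count such subsets of {1, ..., n}. Either n is excluded (a(n-1) ways) or n is included, forcing n-1 out (a(n-2) ways), so a(n) = a(n-1) + a(n-2) with a(1)=2, a(2)=3.
Building up term by term: a(1)=2, a(2)=3, a(3)=5, a(4)=8, a(5)=13, a(6)=21, a(7)=34, a(8)=55, a(9)=89.

Final answer: 89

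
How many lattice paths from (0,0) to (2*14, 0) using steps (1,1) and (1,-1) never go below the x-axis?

Total monotonic paths to (14,14): C(28,14) = 40116600.
Reflecting each bad path at its first crossing gives a bijection with paths to (13,15): C(28,15) = 37442160.
Valid Dyck paths: 40116600 - 37442160.
(Check: C(28,14) - C(28,15) = C(28,14)/15, the Catalan number C_{14}.)

Final answer: C_{14} = 2674440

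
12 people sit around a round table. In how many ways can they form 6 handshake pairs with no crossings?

This is counted by the nth Catalan number C_n. Here n = 12/2 = 6.
C_n = C(2n,n)/(n+1), so C_{6} = C(12,6)/7 = 924/7.

Final answer: C_{6} = 132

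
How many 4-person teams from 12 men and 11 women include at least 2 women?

Sum over valid woman counts:
C(11,2)C(12,2) = 3630
C(11,3)C(12,1) = 1980
C(11,4)C(12,0) = 330
Total: 3630 + 1980 + 330.

Final answer: 5940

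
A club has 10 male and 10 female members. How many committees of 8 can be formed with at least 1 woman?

Sum over valid woman counts:
C(10,1)C(10,7) = 1200
C(10,2)C(10,6) = 9450
C(10,3)C(10,5) = 30240
C(10,4)C(10,4) = 44100
C(10,5)C(10,3) = 30240
C(10,6)C(10,2) = 9450
C(10,7)C(10,1) = 1200
C(10,8)C(10,0) = 45
Total: 1200 + 9450 + 30240 + 44100 + 30240 + 9450 + 1200 + 45.

Final answer: 125925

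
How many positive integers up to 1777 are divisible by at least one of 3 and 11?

Multiples of 3: 592. Multiples of 11: 161. Of both (lcm=33): 53.
By inclusion-exclusion: 592 + 161 - 53.

Final answer: 700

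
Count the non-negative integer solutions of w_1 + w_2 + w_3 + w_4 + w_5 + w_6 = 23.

Stars and bars with 23 stars and 5 bars:
C(23+6-1, 6-1) = C(28,5).

Final answer: C(28,5) = 98280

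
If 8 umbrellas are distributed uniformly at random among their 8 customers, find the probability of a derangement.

D(n) = (n-1)(D(n-1) + D(n-2)), D(0)=1, D(1)=0.
Building up: D(2)=1, D(3)=2, D(4)=9, D(5)=44, D(6)=265, D(7)=1854, D(8)=14833.
Total arrangements: 8! = 40320.
Probability = D(8)/8! = 2119/5760.

Final answer: D(8)/8! = 14833/40320 = 0.367882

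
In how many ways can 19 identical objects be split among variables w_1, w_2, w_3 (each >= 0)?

Stars and bars with 19 stars and 2 bars:
C(19+3-1, 3-1) = C(21,2).

Final answer: C(21,2) = 210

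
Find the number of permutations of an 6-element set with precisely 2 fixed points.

Choose which 2 elements are fixed: C(6,2) = 15.
Derange the remaining 4 using D(j) = (j-1)(D(j-1) + D(j-2)), D(0)=1, D(1)=0: D(2)=1, D(3)=2, D(4)=9.
Total: 15 x 9.

Final answer: C(6,2) D(4) = 135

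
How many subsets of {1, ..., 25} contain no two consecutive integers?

Condition on whether n belongs to the subset: if not, any valid subset of {1, ..., n-1} works (a(n-1)); if so, n-1 is excluded and the rest is a valid subset of {1, ..., n-2} (a(n-2)). Hence a(n) = a(n-1) + a(n-2), a(1)=2, a(2)=3.
Iterating the recurrence: a(1)=2, a(2)=3, a(3)=5, a(4)=8, a(5)=13, a(6)=21, a(7)=34, a(8)=55, a(9)=89, a(10)=144, a(11)=233, a(12)=377, a(13)=610, a(14)=987, a(15)=1597, a(16)=2584, a(17)=4181, a(18)=6765, a(19)=10946, a(20)=17711, a(21)=28657, a(22)=46368, a(23)=75025, a(24)=121393, a(25)=196418.

Final answer: 196418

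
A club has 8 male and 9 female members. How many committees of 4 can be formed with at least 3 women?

Sum over valid woman counts:
C(9,3)C(8,1) = 672
C(9,4)C(8,0) = 126
Total: 672 + 126.

Final answer: 798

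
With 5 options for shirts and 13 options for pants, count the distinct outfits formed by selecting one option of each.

By the multiplication principle: 5 x 13.

Final answer: 65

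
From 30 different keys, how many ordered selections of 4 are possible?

P(30,4) = 30!/(30-4)! = 30!/26!.

Final answer: P(30,4) = 657720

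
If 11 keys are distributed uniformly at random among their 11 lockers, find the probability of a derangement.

D(n) = (n-1)(D(n-1) + D(n-2)), D(0)=1, D(1)=0.
Building up: D(2)=1, D(3)=2, D(4)=9, D(5)=44, D(6)=265, D(7)=1854, D(8)=14833, D(9)=133496, D(10)=1334961, D(11)=14684570.
Total arrangements: 11! = 39916800.
Probability = D(11)/11! = 1468457/3991680.

Final answer: D(11)/11! = 14684570/39916800 = 0.367879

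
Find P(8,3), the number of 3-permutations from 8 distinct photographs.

P(8,3) = 8!/(8-3)! = 8!/5!.

Final answer: P(8,3) = 336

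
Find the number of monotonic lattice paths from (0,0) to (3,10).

Each path has 3 right steps and 10 up steps in some order (13 steps total).
Choose which 10 of the 13 steps are up: C(13,10).

Final answer: C(13,10) = 286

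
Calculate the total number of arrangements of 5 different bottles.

The number of ways to arrange 5 distinct objects is 5!.

Final answer: 5! = 120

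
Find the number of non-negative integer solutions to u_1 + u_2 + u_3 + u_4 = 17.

Stars and bars with 17 stars and 3 bars:
C(17+4-1, 4-1) = C(20,3).

Final answer: C(20,3) = 1140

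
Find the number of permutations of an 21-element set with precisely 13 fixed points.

Choose which 13 elements are fixed: C(21,13) = 203490.
Derange the remaining 8 using D(j) = (j-1)(D(j-1) + D(j-2)), D(0)=1, D(1)=0: D(2)=1, D(3)=2, D(4)=9, D(5)=44, D(6)=265, D(7)=1854, D(8)=14833.
Total: 203490 x 14833.

Final answer: C(21,13) D(8) = 3018367170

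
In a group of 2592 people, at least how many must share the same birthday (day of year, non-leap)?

There are 365 possible values for birthday (day of year, non-leap). With 2592 people and 365 categories, by pigeonhole: ceiling(2592/365).

Final answer: 8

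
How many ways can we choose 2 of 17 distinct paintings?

C(17,2) = 17!/(2! x (17-2)!).

Final answer: C(17,2) = 136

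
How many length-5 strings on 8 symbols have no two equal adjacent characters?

First character: 8 choices. Each subsequent: 7 choices (must differ from the previous one).
Total: 8 x 7^4.

Final answer: 8 x 7^{4} = 19208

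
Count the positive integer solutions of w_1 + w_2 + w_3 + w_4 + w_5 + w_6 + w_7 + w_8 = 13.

Substitute w'_i = w_i - 1 (so w'_i >= 0). Then sum w'_i = 13 - 8 = 5.
Stars and bars: C(5+8-1, 8-1) = C(12,7).

Final answer: C(12,7) = 792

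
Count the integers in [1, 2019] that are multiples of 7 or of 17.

Multiples of 7: 288. Multiples of 17: 118. Of both (lcm=119): 16.
By inclusion-exclusion: 288 + 118 - 16.

Final answer: 390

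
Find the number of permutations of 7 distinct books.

The number of ways to arrange 7 distinct objects is 7!.

Final answer: 7! = 5040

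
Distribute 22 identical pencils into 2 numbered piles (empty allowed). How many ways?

Stars and bars: C(n+k-1, k-1) = C(23,1).

Final answer: C(23,1) = 23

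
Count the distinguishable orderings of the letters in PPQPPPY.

Letters (P:5, Q:1, Y:1). Total letters: 7.
Permutations = 7!/(5!).

Final answer: 42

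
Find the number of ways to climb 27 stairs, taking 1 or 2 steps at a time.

Let f(n) be the number of climbs. Removing the last move (1 or 2 steps) gives f(n) = f(n-1) + f(n-2); base cases f(1)=1, f(2)=2.
Building up term by term: f(1)=1, f(2)=2, f(3)=3, f(4)=5, f(5)=8, f(6)=13, f(7)=21, f(8)=34, f(9)=55, f(10)=89, f(11)=144, f(12)=233, f(13)=377, f(14)=610, f(15)=987, f(16)=1597, f(17)=2584, f(18)=4181, f(19)=6765, f(20)=10946, f(21)=17711, f(22)=28657, f(23)=46368, f(24)=75025, f(25)=121393, f(26)=196418, f(27)=317811.

Final answer: 317811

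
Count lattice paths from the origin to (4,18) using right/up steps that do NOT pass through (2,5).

Total paths to (4,18): C(22,18) = 7315.
Paths through (2,5): C(7,5) x C(15,13) = 2205.
Avoiding (2,5): 7315 - 2205.

Final answer: 5110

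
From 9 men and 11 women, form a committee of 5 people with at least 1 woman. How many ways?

Sum over valid woman counts:
C(11,1)C(9,4) = 1386
C(11,2)C(9,3) = 4620
C(11,3)C(9,2) = 5940
C(11,4)C(9,1) = 2970
C(11,5)C(9,0) = 462
Total: 1386 + 4620 + 5940 + 2970 + 462.

Final answer: 15378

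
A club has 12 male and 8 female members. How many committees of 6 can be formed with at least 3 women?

Sum over valid woman counts:
C(8,3)C(12,3) = 12320
C(8,4)C(12,2) = 4620
C(8,5)C(12,1) = 672
C(8,6)C(12,0) = 28
Total: 12320 + 4620 + 672 + 28.

Final answer: 17640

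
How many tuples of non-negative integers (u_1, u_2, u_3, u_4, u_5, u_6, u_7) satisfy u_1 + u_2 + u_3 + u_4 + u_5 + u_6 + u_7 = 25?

Stars and bars with 25 stars and 6 bars:
C(25+7-1, 7-1) = C(31,6).

Final answer: C(31,6) = 736281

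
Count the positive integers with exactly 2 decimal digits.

The leading digit cannot be 0 (9 options); the other 1 digit can be anything (10 options each).
Total: 9 x 10^1.

Final answer: 90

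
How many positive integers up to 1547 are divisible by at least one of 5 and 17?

Multiples of 5: 309. Multiples of 17: 91. Of both (lcm=85): 18.
By inclusion-exclusion: 309 + 91 - 18.

Final answer: 382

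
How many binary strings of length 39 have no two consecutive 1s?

Classify by the final bit: ...0 gives a(n-1) strings, ...01 gives a(n-2) strings. Thus a(n) = a(n-1) + a(n-2) with a(1)=2, a(2)=3.
Computing successive values: a(1)=2, a(2)=3, a(3)=5, a(4)=8, a(5)=13, a(6)=21, a(7)=34, a(8)=55, a(9)=89, a(10)=144, a(11)=233, a(12)=377, a(13)=610, a(14)=987, a(15)=1597, a(16)=2584, a(17)=4181, a(18)=6765, a(19)=10946, a(20)=17711, a(21)=28657, a(22)=46368, a(23)=75025, a(24)=121393, a(25)=196418, a(26)=317811, a(27)=514229, a(28)=832040, a(29)=1346269, a(30)=2178309, a(31)=3524578, a(32)=5702887, a(33)=9227465, a(34)=14930352, a(35)=24157817, a(36)=39088169, a(37)=63245986, a(38)=102334155, a(39)=165580141.

Final answer: 165580141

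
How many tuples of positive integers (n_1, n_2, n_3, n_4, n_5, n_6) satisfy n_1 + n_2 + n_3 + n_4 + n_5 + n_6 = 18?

Substitute n'_i = n_i - 1 (so n'_i >= 0). Then sum n'_i = 18 - 6 = 12.
Stars and bars: C(12+6-1, 6-1) = C(17,5).

Final answer: C(17,5) = 6188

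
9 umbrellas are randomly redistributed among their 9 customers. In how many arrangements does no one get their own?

D(n) = (n-1)(D(n-1) + D(n-2)), D(0)=1, D(1)=0.
D(2) = 1 x (0 + 1) = 1
D(3) = 2 x (1 + 0) = 2
D(4) = 3 x (2 + 1) = 9
D(5) = 4 x (9 + 2) = 44
D(6) = 5 x (44 + 9) = 265
D(7) = 6 x (265 + 44) = 1854
D(8) = 7 x (1854 + 265) = 14833
D(9) = 8 x (D(8) + D(7)) = 8 x (14833 + 1854)

Final answer: D(9) = 133496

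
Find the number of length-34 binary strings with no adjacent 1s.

A valid string ends in 0 (append to any length-(n-1) valid string) or in 01 (append to any length-(n-2) valid string), so a(n) = a(n-1) + a(n-2) with a(1)=2, a(2)=3.
Computing successive values: a(1)=2, a(2)=3, a(3)=5, a(4)=8, a(5)=13, a(6)=21, a(7)=34, a(8)=55, a(9)=89, a(10)=144, a(11)=233, a(12)=377, a(13)=610, a(14)=987, a(15)=1597, a(16)=2584, a(17)=4181, a(18)=6765, a(19)=10946, a(20)=17711, a(21)=28657, a(22)=46368, a(23)=75025, a(24)=121393, a(25)=196418, a(26)=317811, a(27)=514229, a(28)=832040, a(29)=1346269, a(30)=2178309, a(31)=3524578, a(32)=5702887, a(33)=9227465, a(34)=14930352.

Final answer: 14930352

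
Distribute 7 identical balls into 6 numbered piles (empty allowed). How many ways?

Stars and bars: C(n+k-1, k-1) = C(12,5).

Final answer: C(12,5) = 792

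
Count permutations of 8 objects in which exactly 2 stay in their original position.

Choose which 2 elements are fixed: C(8,2) = 28.
Derange the remaining 6 using D(j) = (j-1)(D(j-1) + D(j-2)), D(0)=1, D(1)=0: D(2)=1, D(3)=2, D(4)=9, D(5)=44, D(6)=265.
Total: 28 x 265.

Final answer: C(8,2) D(6) = 7420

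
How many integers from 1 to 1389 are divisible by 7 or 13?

Multiples of 7: 198. Multiples of 13: 106. Of both (lcm=91): 15.
By inclusion-exclusion: 198 + 106 - 15.

Final answer: 289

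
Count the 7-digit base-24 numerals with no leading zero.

In base 24, the leading digit has 23 choices (1..23); each of the remaining 6 digits has 24 choices.
Total: 23 x 24^6.

Final answer: 4395368448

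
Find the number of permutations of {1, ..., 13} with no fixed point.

Derangements satisfy D(n) = (n-1)(D(n-1) + D(n-2)), starting from D(0)=1, D(1)=0.
D(2) = 1 x (0 + 1) = 1
D(3) = 2 x (1 + 0) = 2
D(4) = 3 x (2 + 1) = 9
D(5) = 4 x (9 + 2) = 44
D(6) = 5 x (44 + 9) = 265
D(7) = 6 x (265 + 44) = 1854
D(8) = 7 x (1854 + 265) = 14833
D(9) = 8 x (14833 + 1854) = 133496
D(10) = 9 x (133496 + 14833) = 1334961
D(11) = 10 x (1334961 + 133496) = 14684570
D(12) = 11 x (14684570 + 1334961) = 176214841
D(13) = 12 x (D(12) + D(11)) = 12 x (176214841 + 14684570)

Final answer: D(13) = 2290792932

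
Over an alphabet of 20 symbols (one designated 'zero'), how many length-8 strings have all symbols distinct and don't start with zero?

First digit: 19 (nonzero). Second: 19 (not first). Third: 18, etc.
Total: 19 x 19 x 18 x 17 x 16 x 15 x 14 x 13.

Final answer: 4825154880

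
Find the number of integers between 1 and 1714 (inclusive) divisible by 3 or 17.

Multiples of 3: 571. Multiples of 17: 100. Of both (lcm=51): 33.
By inclusion-exclusion: 571 + 100 - 33.

Final answer: 638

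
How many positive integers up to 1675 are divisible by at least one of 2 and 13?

Multiples of 2: 837. Multiples of 13: 128. Of both (lcm=26): 64.
By inclusion-exclusion: 837 + 128 - 64.

Final answer: 901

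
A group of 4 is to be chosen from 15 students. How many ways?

C(15,4) = 15!/(4! x (15-4)!).

Final answer: C(15,4) = 1365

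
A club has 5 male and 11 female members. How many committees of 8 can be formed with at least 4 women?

Sum over valid woman counts:
C(11,4)C(5,4) = 1650
C(11,5)C(5,3) = 4620
C(11,6)C(5,2) = 4620
C(11,7)C(5,1) = 1650
C(11,8)C(5,0) = 165
Total: 1650 + 4620 + 4620 + 1650 + 165.

Final answer: 12705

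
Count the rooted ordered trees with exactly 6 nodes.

The structures are counted by the Catalan number C_n. Here n = 6 - 1 = 5.
C_n = C(2n,n)/(n+1), so C_{5} = C(10,5)/6 = 252/6.

Final answer: C_{5} = 42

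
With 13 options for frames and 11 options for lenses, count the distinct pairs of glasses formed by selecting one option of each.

By the multiplication principle: 13 x 11.

Final answer: 143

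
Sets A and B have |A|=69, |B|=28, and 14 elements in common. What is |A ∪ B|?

|A union B| = |A| + |B| - |A intersect B| = 69 + 28 - 14.

Final answer: 83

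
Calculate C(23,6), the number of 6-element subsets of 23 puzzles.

C(23,6) = 23!/(6! x 17!).

Final answer: \binom{23}{6} = 100947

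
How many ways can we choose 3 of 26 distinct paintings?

C(26,3) = 26!/(3! x 23!).

Final answer: \binom{26}{3} = 2600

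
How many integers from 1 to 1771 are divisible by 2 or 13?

Multiples of 2: 885. Multiples of 13: 136. Of both (lcm=26): 68.
By inclusion-exclusion: 885 + 136 - 68.

Final answer: 953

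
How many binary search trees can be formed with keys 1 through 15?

This is a standard Catalan-number count: the answer is C_n. Here n = 15.
Using C_0 = 1 and C_(k+1) = C_k x 2(2k+1)/(k+2), build up term by term: C_1=1, C_2=2, C_3=5, C_4=14, C_5=42, C_6=132, C_7=429, C_8=1430, C_9=4862, C_10=16796, C_11=58786, C_12=208012, C_13=742900, C_14=2674440, C_15=9694845.

Final answer: C_{15} = 9694845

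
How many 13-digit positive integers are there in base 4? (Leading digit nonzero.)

Leading digit: 3 options (nonzero). Other 12 digit(s): 4 options each.
Total: 3 x 4^12.

Final answer: 50331648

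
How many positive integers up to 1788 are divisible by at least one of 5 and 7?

Multiples of 5: 357. Multiples of 7: 255. Of both (lcm=35): 51.
By inclusion-exclusion: 357 + 255 - 51.

Final answer: 561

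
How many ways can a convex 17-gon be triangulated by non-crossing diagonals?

This is counted by the nth Catalan number C_n. Here n = 17 - 2 = 15.
Using C_0 = 1 and C_(k+1) = C_k x 2(2k+1)/(k+2), build up term by term: C_1=1, C_2=2, C_3=5, C_4=14, C_5=42, C_6=132, C_7=429, C_8=1430, C_9=4862, C_10=16796, C_11=58786, C_12=208012, C_13=742900, C_14=2674440, C_15=9694845.

Final answer: C_{15} = 9694845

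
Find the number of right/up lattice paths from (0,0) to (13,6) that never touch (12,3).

Total paths to (13,6): C(19,6) = 27132.
Paths through (12,3): C(15,3) x C(4,3) = 1820.
Avoiding (12,3): 27132 - 1820.

Final answer: 25312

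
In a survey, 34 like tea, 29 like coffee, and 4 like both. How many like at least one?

|A union B| = |A| + |B| - |A intersect B| = 34 + 29 - 4.

Final answer: 59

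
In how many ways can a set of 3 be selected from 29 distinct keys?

C(29,3) = 29!/(3! x 26!).

Final answer: \binom{29}{3} = 3654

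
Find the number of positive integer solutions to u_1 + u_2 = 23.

Substitute u'_i = u_i - 1 (so u'_i >= 0). Then sum u'_i = 23 - 2 = 21.
Stars and bars: C(21+2-1, 2-1) = C(22,1).

Final answer: C(22,1) = 22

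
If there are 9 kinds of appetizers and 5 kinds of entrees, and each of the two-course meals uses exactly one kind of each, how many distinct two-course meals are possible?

By the multiplication principle: 9 x 5.

Final answer: 45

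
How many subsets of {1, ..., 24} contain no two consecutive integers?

Condition on whether n belongs to the subset: if not, any valid subset of {1, ..., n-1} works (a(n-1)); if so, n-1 is excluded and the rest is a valid subset of {1, ..., n-2} (a(n-2)). Hence a(n) = a(n-1) + a(n-2), a(1)=2, a(2)=3.
Building up term by term: a(1)=2, a(2)=3, a(3)=5, a(4)=8, a(5)=13, a(6)=21, a(7)=34, a(8)=55, a(9)=89, a(10)=144, a(11)=233, a(12)=377, a(13)=610, a(14)=987, a(15)=1597, a(16)=2584, a(17)=4181, a(18)=6765, a(19)=10946, a(20)=17711, a(21)=28657, a(22)=46368, a(23)=75025, a(24)=121393.

Final answer: 121393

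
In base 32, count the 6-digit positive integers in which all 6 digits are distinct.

The leading digit has 31 choices (anything but zero); the next has 31 (anything but the first), then 30, and so on, one fewer each time.
Total: 31 x 31 x 30 x 29 x 28 x 27.

Final answer: 632068920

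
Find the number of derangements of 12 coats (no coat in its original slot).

D(n) = (n-1)(D(n-1) + D(n-2)), D(0)=1, D(1)=0.
D(2) = 1 x (0 + 1) = 1
D(3) = 2 x (1 + 0) = 2
D(4) = 3 x (2 + 1) = 9
D(5) = 4 x (9 + 2) = 44
D(6) = 5 x (44 + 9) = 265
D(7) = 6 x (265 + 44) = 1854
D(8) = 7 x (1854 + 265) = 14833
D(9) = 8 x (14833 + 1854) = 133496
D(10) = 9 x (133496 + 14833) = 1334961
D(11) = 10 x (1334961 + 133496) = 14684570
D(12) = 11 x (D(11) + D(10)) = 11 x (14684570 + 1334961)

Final answer: D(12) = 176214841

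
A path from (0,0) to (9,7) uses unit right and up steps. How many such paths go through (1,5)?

Paths (0,0)->(1,5): C(6,5) = 6.
Paths (1,5)->(9,7): C(10,2) = 45.
By multiplication principle: 6 x 45.

Final answer: 270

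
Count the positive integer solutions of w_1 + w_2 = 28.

Substitute w'_i = w_i - 1 (so w'_i >= 0). Then sum w'_i = 28 - 2 = 26.
Stars and bars: C(26+2-1, 2-1) = C(27,1).

Final answer: C(27,1) = 27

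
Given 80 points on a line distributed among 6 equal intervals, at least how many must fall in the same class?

By pigeonhole with 80 objects and 6 categories: ceiling(80/6).

Final answer: 14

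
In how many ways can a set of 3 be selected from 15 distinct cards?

C(15,3) = 15!/(3! x (15-3)!).

Final answer: C(15,3) = 455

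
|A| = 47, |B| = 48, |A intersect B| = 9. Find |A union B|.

|A union B| = |A| + |B| - |A intersect B| = 47 + 48 - 9.

Final answer: 86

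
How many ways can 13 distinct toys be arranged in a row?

The number of ways to arrange 13 distinct objects is 13!.

Final answer: 13! = 6227020800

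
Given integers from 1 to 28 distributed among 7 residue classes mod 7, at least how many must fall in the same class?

By pigeonhole with 28 objects and 7 categories: ceiling(28/7).

Final answer: 4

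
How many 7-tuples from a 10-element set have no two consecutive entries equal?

First character: 10 choices. Each subsequent: 9 choices (must differ from the previous one).
Total: 10 x 9^6.

Final answer: 10 x 9^{6} = 5314410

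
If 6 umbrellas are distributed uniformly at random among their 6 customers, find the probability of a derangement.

Use the recurrence D(n) = (n-1)(D(n-1) + D(n-2)) with D(0)=1, D(1)=0.
Building up: D(2)=1, D(3)=2, D(4)=9, D(5)=44, D(6)=265.
Total arrangements: 6! = 720.
Probability = D(6)/6! = 53/144.

Final answer: D(6)/6! = 265/720 = 0.368056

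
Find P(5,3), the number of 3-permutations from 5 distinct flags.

P(5,3) = 5!/(5-3)! = 5!/2!.

Final answer: P(5,3) = 60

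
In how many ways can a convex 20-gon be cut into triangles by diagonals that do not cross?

This is counted by the nth Catalan number C_n. Here n = 20 - 2 = 18.
C_n = C(2n,n) - C(2n,n+1), so C_{18} = C(36,18) - C(36,19) = 9075135300 - 8597496600.

Final answer: C_{18} = 477638700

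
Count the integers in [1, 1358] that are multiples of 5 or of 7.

Multiples of 5: 271. Multiples of 7: 194. Of both (lcm=35): 38.
By inclusion-exclusion: 271 + 194 - 38.

Final answer: 427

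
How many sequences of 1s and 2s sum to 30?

Condition on the final move: it is a 1-step (f(n-1) ways to get there) or a 2-step (f(n-2) ways), so f(n) = f(n-1) + f(n-2), with f(1)=1, f(2)=2.
Building up term by term: f(1)=1, f(2)=2, f(3)=3, f(4)=5, f(5)=8, f(6)=13, f(7)=21, f(8)=34, f(9)=55, f(10)=89, f(11)=144, f(12)=233, f(13)=377, f(14)=610, f(15)=987, f(16)=1597, f(17)=2584, f(18)=4181, f(19)=6765, f(20)=10946, f(21)=17711, f(22)=28657, f(23)=46368, f(24)=75025, f(25)=121393, f(26)=196418, f(27)=317811, f(28)=514229, f(29)=832040, f(30)=1346269.

Final answer: 1346269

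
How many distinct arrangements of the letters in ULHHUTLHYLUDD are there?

Letters (D:2, H:3, L:3, T:1, U:3, Y:1). Total letters: 13.
Permutations = 13!/(3! x 3! x 3! x 2!).

Final answer: 14414400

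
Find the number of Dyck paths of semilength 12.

Total monotonic paths to (12,12): C(24,12) = 2704156.
By the reflection principle, paths that go above the diagonal number C(24,13) = 2496144.
Valid Dyck paths: 2704156 - 2496144.
(This is the Catalan number C_{12}.)

Final answer: C_{12} = 208012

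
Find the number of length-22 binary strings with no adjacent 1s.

A valid string ends in 0 (append to any length-(n-1) valid string) or in 01 (append to any length-(n-2) valid string), so a(n) = a(n-1) + a(n-2) with a(1)=2, a(2)=3.
Iterating the recurrence: a(1)=2, a(2)=3, a(3)=5, a(4)=8, a(5)=13, a(6)=21, a(7)=34, a(8)=55, a(9)=89, a(10)=144, a(11)=233, a(12)=377, a(13)=610, a(14)=987, a(15)=1597, a(16)=2584, a(17)=4181, a(18)=6765, a(19)=10946, a(20)=17711, a(21)=28657, a(22)=46368.

Final answer: 46368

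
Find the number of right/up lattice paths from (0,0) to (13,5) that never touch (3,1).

Total paths to (13,5): C(18,5) = 8568.
Paths through (3,1): C(4,1) x C(14,4) = 4004.
Avoiding (3,1): 8568 - 4004.

Final answer: 4564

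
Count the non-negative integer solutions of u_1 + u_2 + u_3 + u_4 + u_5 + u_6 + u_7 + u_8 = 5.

Stars and bars with 5 stars and 7 bars:
C(5+8-1, 8-1) = C(12,7).

Final answer: C(12,7) = 792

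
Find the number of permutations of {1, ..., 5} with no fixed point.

Derangements satisfy D(n) = (n-1)(D(n-1) + D(n-2)), starting from D(0)=1, D(1)=0.
D(2) = 1 x (0 + 1) = 1
D(3) = 2 x (1 + 0) = 2
D(4) = 3 x (2 + 1) = 9
D(5) = 4 x (D(4) + D(3)) = 4 x (9 + 2)

Final answer: D(5) = 44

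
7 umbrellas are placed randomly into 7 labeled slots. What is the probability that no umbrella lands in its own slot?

Derangements satisfy D(n) = (n-1)(D(n-1) + D(n-2)), starting from D(0)=1, D(1)=0.
Building up: D(2)=1, D(3)=2, D(4)=9, D(5)=44, D(6)=265, D(7)=1854.
Total arrangements: 7! = 5040.
Probability = D(7)/7! = 103/280.

Final answer: D(7)/7! = 1854/5040 = 0.367857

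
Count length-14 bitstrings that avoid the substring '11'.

Classify by the final bit: ...0 gives a(n-1) strings, ...01 gives a(n-2) strings. Thus a(n) = a(n-1) + a(n-2) with a(1)=2, a(2)=3.
Computing successive values: a(1)=2, a(2)=3, a(3)=5, a(4)=8, a(5)=13, a(6)=21, a(7)=34, a(8)=55, a(9)=89, a(10)=144, a(11)=233, a(12)=377, a(13)=610, a(14)=987.

Final answer: 987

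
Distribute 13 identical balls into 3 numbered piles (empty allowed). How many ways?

Stars and bars: C(n+k-1, k-1) = C(15,2).

Final answer: C(15,2) = 105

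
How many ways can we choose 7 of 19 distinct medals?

C(19,7) = 19!/(7! x (19-7)!).

Final answer: C(19,7) = 50388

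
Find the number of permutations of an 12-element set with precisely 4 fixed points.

Choose which 4 elements are fixed: C(12,4) = 495.
Derange the remaining 8 using D(j) = (j-1)(D(j-1) + D(j-2)), D(0)=1, D(1)=0: D(2)=1, D(3)=2, D(4)=9, D(5)=44, D(6)=265, D(7)=1854, D(8)=14833.
Total: 495 x 14833.

Final answer: C(12,4) D(8) = 7342335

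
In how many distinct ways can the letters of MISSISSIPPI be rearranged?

Letters (I:4, M:1, P:2, S:4). Total letters: 11.
Permutations = 11!/(4! x 4! x 2!).

Final answer: 34650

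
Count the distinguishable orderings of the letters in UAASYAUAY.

Letters (A:4, S:1, U:2, Y:2). Total letters: 9.
Permutations = 9!/(4! x 2! x 2!).

Final answer: 3780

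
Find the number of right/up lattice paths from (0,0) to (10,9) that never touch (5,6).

Total paths to (10,9): C(19,9) = 92378.
Paths through (5,6): C(11,6) x C(8,3) = 25872.
Avoiding (5,6): 92378 - 25872.

Final answer: 66506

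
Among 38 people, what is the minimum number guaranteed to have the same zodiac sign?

There are 12 possible values for zodiac sign. With 38 people and 12 categories, by pigeonhole: ceiling(38/12).

Final answer: 4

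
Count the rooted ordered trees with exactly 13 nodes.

This is a standard Catalan-number count: the answer is C_n. Here n = 13 - 1 = 12.
C_n = C(2n,n) - C(2n,n+1), so C_{12} = C(24,12) - C(24,13) = 2704156 - 2496144.

Final answer: C_{12} = 208012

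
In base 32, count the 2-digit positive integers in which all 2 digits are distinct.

First digit: 31 (nonzero). Second: 31 (not first). Third: 30, etc.
Total: 31 x 31.

Final answer: 961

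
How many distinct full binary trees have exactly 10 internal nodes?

The structures are counted by the Catalan number C_n. Here n = 10.
C_n = C(2n,n)/(n+1), so C_{10} = C(20,10)/11 = 184756/11.

Final answer: C_{10} = 16796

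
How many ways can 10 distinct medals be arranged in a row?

The number of ways to arrange 10 distinct objects is 10!.

Final answer: 10! = 3628800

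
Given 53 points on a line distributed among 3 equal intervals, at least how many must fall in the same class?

By pigeonhole with 53 objects and 3 categories: ceiling(53/3).

Final answer: 18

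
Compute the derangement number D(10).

Use the recurrence D(n) = (n-1)(D(n-1) + D(n-2)) with D(0)=1, D(1)=0.
D(2) = 1 x (0 + 1) = 1
D(3) = 2 x (1 + 0) = 2
D(4) = 3 x (2 + 1) = 9
D(5) = 4 x (9 + 2) = 44
D(6) = 5 x (44 + 9) = 265
D(7) = 6 x (265 + 44) = 1854
D(8) = 7 x (1854 + 265) = 14833
D(9) = 8 x (14833 + 1854) = 133496
D(10) = 9 x (D(9) + D(8)) = 9 x (133496 + 14833)

Final answer: D(10) = 1334961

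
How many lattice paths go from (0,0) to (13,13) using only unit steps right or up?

Each path has 13 right steps and 13 up steps in some order (26 steps total).
Choose which 13 of the 26 steps are up: C(26,13).

Final answer: C(26,13) = 10400600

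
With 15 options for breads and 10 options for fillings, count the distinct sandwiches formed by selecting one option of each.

By the multiplication principle: 15 x 10.

Final answer: 150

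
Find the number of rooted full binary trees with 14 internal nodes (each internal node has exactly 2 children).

This is counted by the nth Catalan number C_n. Here n = 14.
Using C_0 = 1 and C_(k+1) = C_k x 2(2k+1)/(k+2), build up term by term: C_1=1, C_2=2, C_3=5, C_4=14, C_5=42, C_6=132, C_7=429, C_8=1430, C_9=4862, C_10=16796, C_11=58786, C_12=208012, C_13=742900, C_14=2674440.

Final answer: C_{14} = 2674440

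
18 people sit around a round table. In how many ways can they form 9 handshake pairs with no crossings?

This is a standard Catalan-number count: the answer is C_n. Here n = 18/2 = 9.
C_n = C(2n,n) - C(2n,n+1), so C_{9} = C(18,9) - C(18,10) = 48620 - 43758.

Final answer: C_{9} = 4862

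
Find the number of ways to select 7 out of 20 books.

C(20,7) = 20!/(7! x 13!).

Final answer: \binom{20}{7} = 77520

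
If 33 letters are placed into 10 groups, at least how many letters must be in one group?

By the pigeonhole principle: ceiling(33/10).

Final answer: 4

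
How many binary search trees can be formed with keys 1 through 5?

This is a standard Catalan-number count: the answer is C_n. Here n = 5.
C_n = C(2n,n)/(n+1), so C_{5} = C(10,5)/6 = 252/6.

Final answer: C_{5} = 42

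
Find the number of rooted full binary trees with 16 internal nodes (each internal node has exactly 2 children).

This is a standard Catalan-number count: the answer is C_n. Here n = 16.
C_n = C(2n,n)/(n+1), so C_{16} = C(32,16)/17 = 601080390/17.

Final answer: C_{16} = 35357670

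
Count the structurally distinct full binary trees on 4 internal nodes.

The structures are counted by the Catalan number C_n. Here n = 4.
Using C_0 = 1 and C_(k+1) = C_k x 2(2k+1)/(k+2), build up term by term: C_1=1, C_2=2, C_3=5, C_4=14.

Final answer: C_{4} = 14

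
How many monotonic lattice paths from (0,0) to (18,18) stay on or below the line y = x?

Total monotonic paths to (18,18): C(36,18) = 9075135300.
Reflecting each bad path at its first crossing gives a bijection with paths to (17,19): C(36,19) = 8597496600.
Valid Dyck paths: 9075135300 - 8597496600.
(These counts are the Catalan numbers.)

Final answer: C_{18} = 477638700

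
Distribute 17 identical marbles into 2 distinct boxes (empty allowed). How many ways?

Stars and bars: C(n+k-1, k-1) = C(18,1).

Final answer: C(18,1) = 18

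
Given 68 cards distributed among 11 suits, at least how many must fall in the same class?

By pigeonhole with 68 objects and 11 categories: ceiling(68/11).

Final answer: 7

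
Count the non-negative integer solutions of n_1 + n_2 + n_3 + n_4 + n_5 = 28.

Stars and bars with 28 stars and 4 bars:
C(28+5-1, 5-1) = C(32,4).

Final answer: C(32,4) = 35960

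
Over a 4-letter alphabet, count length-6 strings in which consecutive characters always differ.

Let g(n) count such strings. g(1) = 4, and each valid string of length n-1 extends in 3 ways (any symbol but the last), so g(n) = 3 g(n-1).
Total: g(6) = 4 x 3^5.

Final answer: 4 x 3^{5} = 972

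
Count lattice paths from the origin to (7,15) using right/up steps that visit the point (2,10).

Paths (0,0)->(2,10): C(12,10) = 66.
Paths (2,10)->(7,15): C(10,5) = 252.
By multiplication principle: 66 x 252.

Final answer: 16632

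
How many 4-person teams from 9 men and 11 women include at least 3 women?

Sum over valid woman counts:
C(11,3)C(9,1) = 1485
C(11,4)C(9,0) = 330
Total: 1485 + 330.

Final answer: 1815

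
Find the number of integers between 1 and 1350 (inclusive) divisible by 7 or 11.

Multiples of 7: 192. Multiples of 11: 122. Of both (lcm=77): 17.
By inclusion-exclusion: 192 + 122 - 17.

Final answer: 297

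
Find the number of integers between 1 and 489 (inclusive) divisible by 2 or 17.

Multiples of 2: 244. Multiples of 17: 28. Of both (lcm=34): 14.
By inclusion-exclusion: 244 + 28 - 14.

Final answer: 258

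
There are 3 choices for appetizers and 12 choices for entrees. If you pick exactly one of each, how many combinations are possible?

By the multiplication principle: 3 x 12.

Final answer: 36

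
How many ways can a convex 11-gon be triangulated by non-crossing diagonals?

The structures are counted by the Catalan number C_n. Here n = 11 - 2 = 9.
C_n = (2n)!/(n!(n+1)!), so C_{9} = 18!/(9! x 10!) = C(18,9)/10 = 48620/10.

Final answer: C_{9} = 4862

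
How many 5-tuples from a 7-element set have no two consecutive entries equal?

Let g(n) count such strings. g(1) = 7, and each valid string of length n-1 extends in 6 ways (any symbol but the last), so g(n) = 6 g(n-1).
Total: g(5) = 7 x 6^4.

Final answer: 7 x 6^{4} = 9072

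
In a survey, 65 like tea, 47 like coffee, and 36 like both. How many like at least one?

|A union B| = |A| + |B| - |A intersect B| = 65 + 47 - 36.

Final answer: 76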